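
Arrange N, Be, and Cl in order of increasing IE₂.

IE_2 is the cost of taking one more electron from the +1 cation: N⁺ still has 4 valence electrons; Be⁺ still has 1 valence electron; Cl⁺ still has 6 valence electrons.
All are still removing valence electrons, so compare the +1 ions as you would atoms: IE_2 generally rises across a period (higher Z_eff) and falls down a group (larger shell), subject to the usual subshell exceptions.
Valence configurations: N⁺ [He]2s²2p², Be⁺ [He]2s¹, Cl⁺ [Ne]3s²3p⁴.
The numbers (kJ/mol): N 2856, Be 1757, Cl 2298.
Hence IE_2: Be < Cl < N.

Be < Cl < N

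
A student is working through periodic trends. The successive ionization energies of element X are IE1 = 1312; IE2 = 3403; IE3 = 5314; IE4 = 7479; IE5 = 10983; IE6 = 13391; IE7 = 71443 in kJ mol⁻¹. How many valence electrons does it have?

6

Look for the largest jump between consecutive ionization energies: IE7/IE6 ≈ 5.3, far larger than any earlier ratio.
That jump marks the point where a core electron is being removed. So the atom has 6 valence electrons.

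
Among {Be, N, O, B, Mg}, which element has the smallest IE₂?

Mg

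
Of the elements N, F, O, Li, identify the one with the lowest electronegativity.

Li

Li is in period 2, group 1; N is in period 2, group 15; O is in period 2, group 16; F is in period 2, group 17.
Electronegativity increases across a period and decreases down a group, tracking effective nuclear charge and atomic size.
All lie in period 2, so electronegativity increases left to right.
The lowest electronegativity among these belongs to Li.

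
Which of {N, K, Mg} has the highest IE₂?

After 1 electron has been removed, what remains? N⁺ still has 4 valence electrons; K⁺ is the bare [Ar] core; Mg⁺ still has 1 valence electron.
Core electrons are held far more tightly than valence electrons, so K tops the IE_2 order.
Valence configurations: N⁺ [He]2s²2p², Mg⁺ [Ne]3s¹.
Approximate IE_2 values (kJ/mol): N 2856, K 3052, Mg 1451.
So the second ionization energies run Mg < N < K.

K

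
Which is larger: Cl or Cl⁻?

Forming Cl⁻ adds 1 electron to Cl. More electron–electron repulsion in the same shell, with unchanged nuclear charge, lets the cloud expand.
An anion is larger than its parent atom: Cl⁻ > Cl.

Cl⁻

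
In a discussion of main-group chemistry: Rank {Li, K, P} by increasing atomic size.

Moving right in a period, electrons are added to the same shell under a stronger nuclear pull, so atoms get smaller; moving down, a new shell is opened and atoms get larger.
These span different periods and groups, so the two trends combine.
Li > P: period and group pull opposite ways; the across-period shift dominates (133 vs 111 pm).
K > Li: they share group 1; the group trend gives K the larger value.
For reference (pm): Li 133, P 111, K 196.
So from smallest to largest: P < Li < K.

P, Li, K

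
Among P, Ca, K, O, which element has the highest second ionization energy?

O

IE_2 is the cost of taking one more electron from the +1 cation: P⁺ still has 4 valence electrons; Ca⁺ still has 1 valence electron; K⁺ is the bare [Ar] core; O⁺ still has 5 valence electrons.
Usually core removal costs more than valence removal, but here the competition is close: a tightly held n=2 valence electron can cost more to remove than an n=3 core electron, so the actual values have to decide it.
Valence configurations: P⁺ [Ne]3s²3p², Ca⁺ [Ar]4s¹, O⁺ [He]2s²2p³.
Tabulated IE_2 (kJ/mol): P 1907, Ca 1145, K 3052, O 3388.
So the second ionization energies run Ca < P < K < O.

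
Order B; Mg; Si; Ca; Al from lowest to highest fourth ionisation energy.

After 3 electrons have been removed, what remains? B³⁺ is the bare [He] core; Mg³⁺ is already 1 electron into the core; Si³⁺ still has 1 valence electron; Ca³⁺ is already 1 electron into the core; Al³⁺ is the bare [Ne] core.
Core electrons are held far more tightly than valence electrons, so Ca, Mg, Al and B top the IE_4 order.
Approximate IE_4 values (kJ/mol): B 25026, Mg 10543, Si 4356, Ca 6491, Al 11577.
So the fourth ionization energies run Si < Ca < Mg < Al < B.

Si, Ca, Mg, Al, B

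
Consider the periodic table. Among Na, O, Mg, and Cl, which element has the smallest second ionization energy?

After 1 electron has been removed, what remains? Na⁺ is the bare [Ne] core; O⁺ still has 5 valence electrons; Mg⁺ still has 1 valence electron; Cl⁺ still has 6 valence electrons.
Breaking into a closed-shell core is much more expensive than removing a leftover valence electron — Na has the largest IE_2 here.
Valence configurations: O⁺ [He]2s²2p³, Mg⁺ [Ne]3s¹, Cl⁺ [Ne]3s²3p⁴.
The numbers (kJ/mol): Na 4562, O 3388, Mg 1451, Cl 2298.
Hence IE_2: Mg < Cl < O < Na.

Mg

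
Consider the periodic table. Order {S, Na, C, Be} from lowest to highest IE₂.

Be < S < C < Na

The second ionization energy removes an electron from the +1 ion. For each element: S⁺ still has 5 valence electrons; Na⁺ is the bare [Ne] core; C⁺ still has 3 valence electrons; Be⁺ still has 1 valence electron.
Core electrons are held far more tightly than valence electrons, so Na tops the IE_2 order.
Valence configurations: S⁺ [Ne]3s²3p³, C⁺ [He]2s²2p¹, Be⁺ [He]2s¹.
The numbers (kJ/mol): S 2252, Na 4562, C 2353, Be 1757.
So the second ionization energies run Be < S < C < Na.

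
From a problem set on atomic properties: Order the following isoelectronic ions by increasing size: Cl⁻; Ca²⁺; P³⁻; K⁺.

All of these have 18 electrons, so size is governed by nuclear charge alone: the more protons, the stronger the pull on the same electron cloud, and the smaller the ion.
Nuclear charges: Ca²⁺ (Z=20), K⁺ (Z=19), Cl⁻ (Z=17), P³⁻ (Z=15).
Smallest to largest: Ca²⁺ < K⁺ < Cl⁻ < P³⁻.

Ca²⁺ < K⁺ < Cl⁻ < P³⁻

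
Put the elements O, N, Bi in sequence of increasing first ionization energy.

Across a period the outer electron is held more tightly (higher IE₁); down a group it sits in a higher shell, more shielded, and comes off more easily.
Neither a single period nor a single group — weigh both effects.
O > Bi: relative to Bi, both the across-period and down-group shifts push O's first ionization energy up.
N > O: this pair runs against the simple trend — see the exception note.
Note the exception: N has a higher first ionization energy than O, contrary to the simple trend — pairing an electron in O's 2p⁴ costs repulsion energy, so O ionizes more easily than half-filled N (2p³).
Approximate values (kJ/mol): N 1402, O 1314, Bi 703.
So from lowest to highest: Bi < O < N.

Bi < O < N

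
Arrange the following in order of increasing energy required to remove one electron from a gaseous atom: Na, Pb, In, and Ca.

Na < In < Ca < Pb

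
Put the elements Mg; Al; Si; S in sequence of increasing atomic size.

S < Si < Al < Mg

Mg is in period 3, group 2; Al is in period 3, group 13; Si is in period 3, group 14; S is in period 3, group 16.
Radius decreases left→right (rising Z_eff, same n) and increases top→bottom (higher n).
All lie in period 3, so atomic radius increases right to left.
So from smallest to largest: S < Si < Al < Mg.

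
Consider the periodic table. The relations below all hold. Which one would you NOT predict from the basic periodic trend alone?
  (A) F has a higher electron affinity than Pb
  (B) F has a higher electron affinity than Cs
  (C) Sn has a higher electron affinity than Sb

(C)

The general trend: electron affinity increases across a period and decreases down a group.
(A) F (period 2, group 17) vs Pb (period 6, group 14): the stated order agrees with the simple trend.
(B) F (period 2, group 17) vs Cs (period 6, group 1): the stated order agrees with the simple trend.
(C) Sn (period 5, group 14) vs Sb (period 5, group 15): the stated order contradicts the simple trend.
The exception is (C): adding an electron to Sb's half-filled 5p³ is unfavourable, so Sn has the more exothermic EA.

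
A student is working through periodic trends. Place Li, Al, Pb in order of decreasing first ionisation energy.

Pb > Al > Li

Removing the outermost electron gets harder across a period and easier down a group.
These span different periods and groups, so the two trends combine.
Al > Li: period and group pull opposite ways; the across-period shift dominates (578 vs 520 kJ/mol).
Pb > Al: the two effects oppose for this pair; the across-period effect wins (716 vs 578 kJ/mol).
For reference (kJ/mol): Li 520, Al 578, Pb 716.
So from highest to lowest: Pb > Al > Li.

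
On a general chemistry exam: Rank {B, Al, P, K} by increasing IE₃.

IE_3 is the cost of taking one more electron from the +2 cation: B²⁺ still has 1 valence electron; Al²⁺ still has 1 valence electron; P²⁺ still has 3 valence electrons; K²⁺ is already 1 electron into the core.
Pulling an electron out of a noble-gas core costs far more than removing a remaining valence electron, so K sits at the high end of IE_3.
Valence configurations: B²⁺ [He]2s¹, Al²⁺ [Ne]3s¹, P²⁺ [Ne]3s²3p¹.
Approximate IE_3 values (kJ/mol): B 3660, Al 2745, P 2914, K 4420.
Putting it together, IE_3: Al < P < B < K.

Al < P < B < K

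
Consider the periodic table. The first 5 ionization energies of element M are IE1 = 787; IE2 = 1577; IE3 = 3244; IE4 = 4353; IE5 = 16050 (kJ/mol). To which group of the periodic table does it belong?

Look for the largest jump between consecutive ionization energies: IE5/IE4 ≈ 3.7, far larger than any earlier ratio.
That jump marks the point where a core electron is being removed. So the atom has 4 valence electrons.
A main-group element with 4 valence electrons is in group 14.

Group 14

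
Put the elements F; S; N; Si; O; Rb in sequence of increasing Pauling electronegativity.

EN rises left→right (higher Z_eff, smaller atoms) and falls top→bottom (larger, more shielded atoms).
Here both period and group differ, so the two effects have to be weighed against each other.
Si > Rb: both effects reinforce here, so Si is clearly the higher of the two.
S > Si: S lies to the right of Si in period 3, so the across-period effect alone puts S higher.
N > S: the two effects oppose for this pair; the down-group effect wins (3.04 vs 2.58).
O > N: both are in period 2; the period trend gives O the larger value.
F > O: F lies to the right of O in period 2, so the across-period effect alone puts F higher.
Tabulated electronegativity (Pauling): N 3.04, O 3.44, F 3.98, Si 1.90, S 2.58, Rb 0.82.
So from lowest to highest: Rb < Si < S < N < O < F.

Rb < Si < S < N < O < F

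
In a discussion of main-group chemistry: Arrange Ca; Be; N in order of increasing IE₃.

IE_3 is the cost of taking one more electron from the +2 cation: Ca²⁺ is the bare [Ar] core; Be²⁺ is the bare [He] core; N²⁺ still has 3 valence electrons.
Core electrons are held far more tightly than valence electrons, so Ca and Be top the IE_3 order.
Tabulated IE_3 (kJ/mol): Ca 4912, Be 14849, N 4578.
Overall IE_3 order: N < Ca < Be.

N < Ca < Be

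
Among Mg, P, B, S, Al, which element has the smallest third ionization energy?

IE_3 is the cost of taking one more electron from the +2 cation: Mg²⁺ is the bare [Ne] core; P²⁺ still has 3 valence electrons; B²⁺ still has 1 valence electron; S²⁺ still has 4 valence electrons; Al²⁺ still has 1 valence electron.
Core electrons are held far more tightly than valence electrons, so Mg tops the IE_3 order.
Valence configurations: P²⁺ [Ne]3s²3p¹, B²⁺ [He]2s¹, S²⁺ [Ne]3s²3p², Al²⁺ [Ne]3s¹.
The numbers (kJ/mol): Mg 7733, P 2914, B 3660, S 3357, Al 2745.
So the third ionization energies run Al < P < S < B < Mg.

Al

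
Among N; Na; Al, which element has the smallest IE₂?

After 1 electron has been removed, what remains? N⁺ still has 4 valence electrons; Na⁺ is the bare [Ne] core; Al⁺ still has 2 valence electrons.
Pulling an electron out of a noble-gas core costs far more than removing a remaining valence electron, so Na sits at the high end of IE_2.
Valence configurations: N⁺ [He]2s²2p², Al⁺ [Ne]3s².
The numbers (kJ/mol): N 2856, Na 4562, Al 1817.
So the second ionization energies run Al < N < Na.

Al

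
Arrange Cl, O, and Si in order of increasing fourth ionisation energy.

Si < Cl < O

Consider each +3 ion: Cl³⁺ still has 4 valence electrons; O³⁺ still has 3 valence electrons; Si³⁺ still has 1 valence electron.
All are still removing valence electrons, so compare the +3 ions as you would atoms: IE_4 generally rises across a period (higher Z_eff) and falls down a group (larger shell), subject to the usual subshell exceptions.
Valence configurations: Cl³⁺ [Ne]3s²3p², O³⁺ [He]2s²2p¹, Si³⁺ [Ne]3s¹.
Tabulated IE_4 (kJ/mol): Cl 5159, O 7469, Si 4356.
Overall IE_4 order: Si < Cl < O.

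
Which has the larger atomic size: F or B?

B is in period 2, group 13; F is in period 2, group 17.
Radius decreases left→right (rising Z_eff, same n) and increases top→bottom (higher n).
All lie in period 2, so atomic radius increases right to left.
So B has the larger atomic size (B > F).

B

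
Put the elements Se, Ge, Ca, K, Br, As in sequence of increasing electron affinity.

K is in period 4, group 1; Ca is in period 4, group 2; Ge is in period 4, group 14; As is in period 4, group 15; Se is in period 4, group 16; Br is in period 4, group 17.
Electron affinity generally becomes more exothermic across a period toward the halogens and less exothermic down a group.
All lie in period 4; the across-period trend (electron affinity increases left to right) applies, with the exception below.
Note the exception: K has a higher electron affinity than Ca, contrary to the simple trend — adding an electron to Ca (ns²) has to open a new, higher-energy np subshell, which is unfavourable.
Note the exception: Ge has a higher electron affinity than As, contrary to the simple trend — adding an electron to As's half-filled 4p³ is unfavourable, so Ge (4p²) has the more exothermic EA.
Approximate values (kJ/mol): K 48, Ca 2, Ge 119, As 78, Se 195, Br 325.
So from lowest to highest: Ca < K < As < Ge < Se < Br.

Ca < K < As < Ge < Se < Br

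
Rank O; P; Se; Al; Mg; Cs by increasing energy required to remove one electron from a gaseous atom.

Cs, Al, Mg, Se, P, O

IE₁ increases left→right with effective nuclear charge and decreases top→bottom as the valence shell moves farther out.
Here both period and group differ, so the two effects have to be weighed against each other.
Al > Cs: relative to Cs, both the across-period and down-group shifts push Al's first ionization energy up.
Mg > Al: this pair runs against the simple trend — see the exception note.
Se > Mg: period and group pull opposite ways; the across-period shift dominates (941 vs 738 kJ/mol).
P > Se: period and group pull opposite ways; the down-group shift dominates (1012 vs 941 kJ/mol).
O > P: relative to P, both the across-period and down-group shifts push O's first ionization energy up.
Note the exception: Mg has a higher first ionization energy than Al, contrary to the simple trend — Al's single 3p electron is easier to remove than one from Mg's filled 3s².
For reference (kJ/mol): O 1314, Mg 738, Al 578, P 1012, Se 941, Cs 376.
So from lowest to highest: Cs < Al < Mg < Se < P < O.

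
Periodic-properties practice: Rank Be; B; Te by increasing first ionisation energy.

Be is in period 2, group 2; B is in period 2, group 13; Te is in period 5, group 16.
IE₁ increases left→right with effective nuclear charge and decreases top→bottom as the valence shell moves farther out.
Here both period and group differ, so the two effects have to be weighed against each other.
Te > B: period and group pull opposite ways; the across-period shift dominates (869 vs 801 kJ/mol).
Be > Te: the two effects oppose for this pair; the down-group effect wins (900 vs 869 kJ/mol).
Note the exception: Be has a higher first ionization energy than B, contrary to the simple trend — removing B's lone 2p electron is easier than breaking Be's filled 2s².
Tabulated first ionization energy (kJ/mol): Be 900, B 801, Te 869.
So from lowest to highest: B < Te < Be.

B < Te < Be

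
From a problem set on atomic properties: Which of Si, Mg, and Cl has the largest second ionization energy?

Cl

IE_2 is the cost of taking one more electron from the +1 cation: Si⁺ still has 3 valence electrons; Mg⁺ still has 1 valence electron; Cl⁺ still has 6 valence electrons.
All are still removing valence electrons, so compare the +1 ions as you would atoms: IE_2 generally rises across a period (higher Z_eff) and falls down a group (larger shell), subject to the usual subshell exceptions.
Valence configurations: Si⁺ [Ne]3s²3p¹, Mg⁺ [Ne]3s¹, Cl⁺ [Ne]3s²3p⁴.
The numbers (kJ/mol): Si 1577, Mg 1451, Cl 2298.
Hence IE_2: Mg < Si < Cl.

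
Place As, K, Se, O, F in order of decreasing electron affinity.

O is in period 2, group 16; F is in period 2, group 17; K is in period 4, group 1; As is in period 4, group 15; Se is in period 4, group 16.
Adding an electron releases more energy for atoms nearer the top right (short of the noble gases).
Here both period and group differ, so the two effects have to be weighed against each other.
As > K: As lies to the right of K in period 4, so the across-period effect alone puts As higher.
O > As: relative to As, both the across-period and down-group shifts push O's electron affinity up.
Se > O: this pair runs against the simple trend — see the exception note.
F > Se: both effects reinforce here, so F is clearly the higher of the two.
Note the exception: Se has a higher electron affinity than O, contrary to the simple trend — O's compact 2p subshell gives strong electron–electron repulsion on the added electron.
For reference (kJ/mol): O 141, F 328, K 48, As 78, Se 195.
So from highest to lowest: F > Se > O > As > K.

F, Se, O, As, K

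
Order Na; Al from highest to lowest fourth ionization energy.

After 3 electrons have been removed, what remains? Na³⁺ is already 2 electrons into the core; Al³⁺ is the bare [Ne] core.
All of these are removing an electron from a noble-gas core or deeper; the smaller core (lower principal quantum number) is held far more tightly, and within a period the higher nuclear charge binds the same core more tightly.
Approximate IE_4 values (kJ/mol): Na 9543, Al 11577.
So the fourth ionization energies run Na < Al.

Al > Na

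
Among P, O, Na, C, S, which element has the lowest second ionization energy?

IE_2 is the cost of taking one more electron from the +1 cation: P⁺ still has 4 valence electrons; O⁺ still has 5 valence electrons; Na⁺ is the bare [Ne] core; C⁺ still has 3 valence electrons; S⁺ still has 5 valence electrons.
Core electrons are held far more tightly than valence electrons, so Na tops the IE_2 order.
Valence configurations: P⁺ [Ne]3s²3p², O⁺ [He]2s²2p³, C⁺ [He]2s²2p¹, S⁺ [Ne]3s²3p³.
Tabulated IE_2 (kJ/mol): P 1907, O 3388, Na 4562, C 2353, S 2252.
So the second ionization energies run P < S < C < O < Na.

P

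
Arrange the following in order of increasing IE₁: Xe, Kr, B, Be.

B < Be < Xe < Kr

Removing the outermost electron gets harder across a period and easier down a group.
These span different periods and groups, so the two trends combine.
Be > B: this pair runs against the simple trend — see the exception note.
Xe > Be: period and group pull opposite ways; the across-period shift dominates (1170 vs 900 kJ/mol).
Kr > Xe: Kr sits above Xe in group 18, so the down-group effect alone puts Kr higher.
Note the exception: Be has a higher first ionization energy than B, contrary to the simple trend — removing B's lone 2p electron is easier than breaking Be's filled 2s².
For reference (kJ/mol): Be 900, B 801, Kr 1351, Xe 1170.
So from lowest to highest: B < Be < Xe < Kr.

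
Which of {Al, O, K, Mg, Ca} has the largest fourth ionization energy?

The fourth ionization energy removes an electron from the +3 ion. For each element: Al³⁺ is the bare [Ne] core; O³⁺ still has 3 valence electrons; K³⁺ is already 2 electrons into the core; Mg³⁺ is already 1 electron into the core; Ca³⁺ is already 1 electron into the core.
Usually core removal costs more than valence removal, but here the competition is close: a tightly held n=2 valence electron can cost more to remove than an n=3 core electron, so the actual values have to decide it.
The numbers (kJ/mol): Al 11577, O 7469, K 5877, Mg 10543, Ca 6491.
Putting it together, IE_4: K < Ca < O < Mg < Al.

Al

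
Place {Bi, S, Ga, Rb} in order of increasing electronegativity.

Rb, Ga, Bi, S

S is in period 3, group 16; Ga is in period 4, group 13; Rb is in period 5, group 1; Bi is in period 6, group 15.
Electronegativity increases across a period and decreases down a group, tracking effective nuclear charge and atomic size.
Neither a single period nor a single group — weigh both effects.
Ga > Rb: relative to Rb, both the across-period and down-group shifts push Ga's electronegativity up.
Bi > Ga: the two effects oppose for this pair; the across-period effect wins (2.02 vs 1.81).
S > Bi: both effects reinforce here, so S is clearly the higher of the two.
Approximate values (Pauling): S 2.58, Ga 1.81, Rb 0.82, Bi 2.02.
So from lowest to highest: Rb < Ga < Bi < S.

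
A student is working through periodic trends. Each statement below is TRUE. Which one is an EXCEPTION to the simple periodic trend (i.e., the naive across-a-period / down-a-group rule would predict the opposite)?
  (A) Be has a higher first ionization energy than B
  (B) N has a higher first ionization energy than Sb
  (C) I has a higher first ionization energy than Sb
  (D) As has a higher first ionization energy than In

(A)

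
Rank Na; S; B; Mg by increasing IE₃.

S < B < Na < Mg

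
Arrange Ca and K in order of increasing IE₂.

Ca < K

IE_2 is the cost of taking one more electron from the +1 cation: Ca⁺ still has 1 valence electron; K⁺ is the bare [Ar] core.
Core electrons are held far more tightly than valence electrons, so K tops the IE_2 order.
Approximate IE_2 values (kJ/mol): Ca 1145, K 3052.
Putting it together, IE_2: Ca < K.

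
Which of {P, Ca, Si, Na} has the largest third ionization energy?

Na

Consider each +2 ion: P²⁺ still has 3 valence electrons; Ca²⁺ is the bare [Ar] core; Si²⁺ still has 2 valence electrons; Na²⁺ is already 1 electron into the core.
Pulling an electron out of a noble-gas core costs far more than removing a remaining valence electron, so Ca and Na sit at the high end of IE_3.
Valence configurations: P²⁺ [Ne]3s²3p¹, Si²⁺ [Ne]3s².
P²⁺ loses a lone 3p electron whereas Si²⁺ must break into a filled 3s² pair, so IE_3(Si) > IE_3(P) even though P has the higher nuclear charge.
Tabulated IE_3 (kJ/mol): P 2914, Ca 4912, Si 3232, Na 6910.
Putting it together, IE_3: P < Si < Ca < Na.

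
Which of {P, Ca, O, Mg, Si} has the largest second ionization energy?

O

IE_2 is the cost of taking one more electron from the +1 cation: P⁺ still has 4 valence electrons; Ca⁺ still has 1 valence electron; O⁺ still has 5 valence electrons; Mg⁺ still has 1 valence electron; Si⁺ still has 3 valence electrons.
All are still removing valence electrons, so compare the +1 ions as you would atoms: IE_2 generally rises across a period (higher Z_eff) and falls down a group (larger shell), subject to the usual subshell exceptions.
Valence configurations: P⁺ [Ne]3s²3p², Ca⁺ [Ar]4s¹, O⁺ [He]2s²2p³, Mg⁺ [Ne]3s¹, Si⁺ [Ne]3s²3p¹.
Tabulated IE_2 (kJ/mol): P 1907, Ca 1145, O 3388, Mg 1451, Si 1577.
Putting it together, IE_2: Ca < Mg < Si < P < O.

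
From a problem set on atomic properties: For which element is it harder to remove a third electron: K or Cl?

IE_3 is the cost of taking one more electron from the +2 cation: K²⁺ is already 1 electron into the core; Cl²⁺ still has 5 valence electrons.
Core electrons are held far more tightly than valence electrons, so K tops the IE_3 order.
Approximate IE_3 values (kJ/mol): K 4420, Cl 3822.
So the third ionization energies run Cl < K.

K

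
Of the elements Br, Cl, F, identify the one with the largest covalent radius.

Br

F is in period 2, group 17; Cl is in period 3, group 17; Br is in period 4, group 17.
Atomic radius shrinks across a period as nuclear charge pulls the same shell inward, and grows down a group as new shells are added.
All are in group 17, so atomic radius increases down the group.
The largest covalent radius among these belongs to Br.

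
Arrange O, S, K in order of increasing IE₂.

The second ionization energy removes an electron from the +1 ion. For each element: O⁺ still has 5 valence electrons; S⁺ still has 5 valence electrons; K⁺ is the bare [Ar] core.
Usually core removal costs more than valence removal, but here the competition is close: a tightly held n=2 valence electron can cost more to remove than an n=3 core electron, so the actual values have to decide it.
Valence configurations: O⁺ [He]2s²2p³, S⁺ [Ne]3s²3p³.
The numbers (kJ/mol): O 3388, S 2252, K 3052.
So the second ionization energies run S < K < O.

S < K < O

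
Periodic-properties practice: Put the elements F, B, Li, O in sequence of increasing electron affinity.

B < Li < O < F

Atoms with high Z_eff and room in the valence shell (especially the halogens) have the most exothermic electron affinities.
All lie in period 2; the across-period trend (electron affinity increases left to right) applies, with the exception below.
Note the exception: Li has a higher electron affinity than B, contrary to the simple trend — B's ns²np¹ configuration gives only a small electron affinity — the sparsely filled np subshell binds an added electron weakly.
Tabulated electron affinity (kJ/mol): Li 60, B 27, O 141, F 328.
So from lowest to highest: B < Li < O < F.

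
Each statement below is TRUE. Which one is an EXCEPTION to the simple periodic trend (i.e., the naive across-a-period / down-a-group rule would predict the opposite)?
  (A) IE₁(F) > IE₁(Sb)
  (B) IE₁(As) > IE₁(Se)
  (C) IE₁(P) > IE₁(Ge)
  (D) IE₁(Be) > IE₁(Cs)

(B)

The general trend: first ionisation energy increases across a period and decreases down a group.
(A) F (period 2, group 17) vs Sb (period 5, group 15): the stated order agrees with the simple trend.
(B) As (period 4, group 15) vs Se (period 4, group 16): the stated order contradicts the simple trend.
(C) P (period 3, group 15) vs Ge (period 4, group 14): the stated order agrees with the simple trend.
(D) Be (period 2, group 2) vs Cs (period 6, group 1): the stated order agrees with the simple trend.
The exception is (B): Se (4p⁴) ionizes more easily than half-filled As (4p³).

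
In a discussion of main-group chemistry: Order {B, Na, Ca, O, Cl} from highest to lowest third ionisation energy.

Na, O, Ca, Cl, B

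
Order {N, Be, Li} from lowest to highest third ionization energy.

N < Li < Be

After 2 electrons have been removed, what remains? N²⁺ still has 3 valence electrons; Be²⁺ is the bare [He] core; Li²⁺ is already 1 electron into the core.
Pulling an electron out of a noble-gas core costs far more than removing a remaining valence electron, so Li and Be sit at the high end of IE_3.
Tabulated IE_3 (kJ/mol): N 4578, Be 14849, Li 11815.
Hence IE_3: N < Li < Be.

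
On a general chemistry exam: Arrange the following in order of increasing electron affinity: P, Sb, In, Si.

In < P < Sb < Si

Si is in period 3, group 14; P is in period 3, group 15; In is in period 5, group 13; Sb is in period 5, group 15.
Atoms with high Z_eff and room in the valence shell (especially the halogens) have the most exothermic electron affinities.
These span different periods and groups, so the two trends combine.
P > In: both effects reinforce here, so P is clearly the higher of the two.
Sb > P: this pair runs against the simple trend — see the exception note.
Si > Sb: period and group pull opposite ways; the down-group shift dominates (134 vs 103 kJ/mol).
Note the exception: Sb has a higher electron affinity than P, contrary to the simple trend — both are half-filled np³, but the pairing/repulsion penalty for the added electron shrinks as the p orbitals become larger and more diffuse down the group, and for Sb that outweighs the weaker nuclear attraction.
Note the exception: Si has a higher electron affinity than P, contrary to the simple trend — adding an electron to P's half-filled 3p³ is unfavourable, so Si (3p²) has the more exothermic EA.
Tabulated electron affinity (kJ/mol): Si 134, P 72, In 29, Sb 103.
So from lowest to highest: In < P < Sb < Si.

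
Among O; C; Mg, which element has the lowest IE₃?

Consider each +2 ion: O²⁺ still has 4 valence electrons; C²⁺ still has 2 valence electrons; Mg²⁺ is the bare [Ne] core.
Core electrons are held far more tightly than valence electrons, so Mg tops the IE_3 order.
Valence configurations: O²⁺ [He]2s²2p², C²⁺ [He]2s².
Tabulated IE_3 (kJ/mol): O 5300, C 4620, Mg 7733.
Overall IE_3 order: C < O < Mg.

C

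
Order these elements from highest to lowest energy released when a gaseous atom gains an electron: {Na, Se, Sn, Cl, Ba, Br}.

Cl > Br > Se > Sn > Na > Ba

Electron affinity generally becomes more exothermic across a period toward the halogens and less exothermic down a group.
Here both period and group differ, so the two effects have to be weighed against each other.
Na > Ba: period and group pull opposite ways; the down-group shift dominates (53 vs 14 kJ/mol).
Sn > Na: the two effects oppose for this pair; the across-period effect wins (107 vs 53 kJ/mol).
Se > Sn: both effects reinforce here, so Se is clearly the higher of the two.
Br > Se: Br lies to the right of Se in period 4, so the across-period effect alone puts Br higher.
Cl > Br: Cl sits above Br in group 17, so the down-group effect alone puts Cl higher.
For reference (kJ/mol): Na 53, Cl 349, Se 195, Br 325, Sn 107, Ba 14.
So from highest to lowest: Cl > Br > Se > Sn > Na > Ba.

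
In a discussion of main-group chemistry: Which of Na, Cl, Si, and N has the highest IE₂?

IE_2 is the cost of taking one more electron from the +1 cation: Na⁺ is the bare [Ne] core; Cl⁺ still has 6 valence electrons; Si⁺ still has 3 valence electrons; N⁺ still has 4 valence electrons.
Pulling an electron out of a noble-gas core costs far more than removing a remaining valence electron, so Na sits at the high end of IE_2.
Valence configurations: Cl⁺ [Ne]3s²3p⁴, Si⁺ [Ne]3s²3p¹, N⁺ [He]2s²2p².
The numbers (kJ/mol): Na 4562, Cl 2298, Si 1577, N 2856.
Hence IE_2: Si < Cl < N < Na.

Na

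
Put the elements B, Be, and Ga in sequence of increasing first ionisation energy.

Ga < B < Be

Be is in period 2, group 2; B is in period 2, group 13; Ga is in period 4, group 13.
IE₁ increases left→right with effective nuclear charge and decreases top→bottom as the valence shell moves farther out.
Here both period and group differ, so the two effects have to be weighed against each other.
B > Ga: B sits above Ga in group 13, so the down-group effect alone puts B higher.
Be > B: this pair runs against the simple trend — see the exception note.
Note the exception: Be has a higher first ionization energy than B, contrary to the simple trend — removing B's lone 2p electron is easier than breaking Be's filled 2s².
Tabulated first ionization energy (kJ/mol): Be 900, B 801, Ga 579.
So from lowest to highest: Ga < B < Be.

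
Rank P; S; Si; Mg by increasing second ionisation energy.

Consider each +1 ion: P⁺ still has 4 valence electrons; S⁺ still has 5 valence electrons; Si⁺ still has 3 valence electrons; Mg⁺ still has 1 valence electron.
All are still removing valence electrons, so compare the +1 ions as you would atoms: IE_2 generally rises across a period (higher Z_eff) and falls down a group (larger shell), subject to the usual subshell exceptions.
Valence configurations: P⁺ [Ne]3s²3p², S⁺ [Ne]3s²3p³, Si⁺ [Ne]3s²3p¹, Mg⁺ [Ne]3s¹.
Tabulated IE_2 (kJ/mol): P 1907, S 2252, Si 1577, Mg 1451.
Putting it together, IE_2: Mg < Si < P < S.

Mg < Si < P < S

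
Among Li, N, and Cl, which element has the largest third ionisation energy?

Li

After 2 electrons have been removed, what remains? Li²⁺ is already 1 electron into the core; N²⁺ still has 3 valence electrons; Cl²⁺ still has 5 valence electrons.
Pulling an electron out of a noble-gas core costs far more than removing a remaining valence electron, so Li sits at the high end of IE_3.
Valence configurations: N²⁺ [He]2s²2p¹, Cl²⁺ [Ne]3s²3p³.
Tabulated IE_3 (kJ/mol): Li 11815, N 4578, Cl 3822.
Overall IE_3 order: Cl < N < Li.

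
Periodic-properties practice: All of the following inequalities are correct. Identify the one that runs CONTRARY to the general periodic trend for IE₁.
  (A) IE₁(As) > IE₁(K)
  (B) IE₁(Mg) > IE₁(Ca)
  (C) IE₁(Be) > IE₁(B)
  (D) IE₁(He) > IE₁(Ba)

(C)

The general trend: IE₁ increases across a period and decreases down a group.
(A) As (period 4, group 15) vs K (period 4, group 1): the stated order agrees with the simple trend.
(B) Mg (period 3, group 2) vs Ca (period 4, group 2): the stated order agrees with the simple trend.
(C) Be (period 2, group 2) vs B (period 2, group 13): the stated order contradicts the simple trend.
(D) He (period 1, group 18) vs Ba (period 6, group 2): the stated order agrees with the simple trend.
The exception is (C): removing B's lone 2p electron is easier than breaking Be's filled 2s².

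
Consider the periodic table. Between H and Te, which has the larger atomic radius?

Te

Across a period the added protons contract the valence shell; down a group each new principal shell makes the atom larger.
Neither a single period nor a single group — weigh both effects.
Te > H: the two effects oppose for this pair; the down-group effect wins (136 vs 32 pm).
For reference (pm): H 32, Te 136.
So Te has the larger atomic radius (Te > H).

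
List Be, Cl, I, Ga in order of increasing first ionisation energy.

Ga < Be < I < Cl

Be is in period 2, group 2; Cl is in period 3, group 17; Ga is in period 4, group 13; I is in period 5, group 17.
Removing the outermost electron gets harder across a period and easier down a group.
Neither a single period nor a single group — weigh both effects.
Be > Ga: the two effects oppose for this pair; the down-group effect wins (900 vs 579 kJ/mol).
I > Be: the two effects oppose for this pair; the across-period effect wins (1008 vs 900 kJ/mol).
Cl > I: Cl sits above I in group 17, so the down-group effect alone puts Cl higher.
Tabulated first ionization energy (kJ/mol): Be 900, Cl 1251, Ga 579, I 1008.
So from lowest to highest: Ga < Be < I < Cl.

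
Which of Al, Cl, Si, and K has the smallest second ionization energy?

Si

After 1 electron has been removed, what remains? Al⁺ still has 2 valence electrons; Cl⁺ still has 6 valence electrons; Si⁺ still has 3 valence electrons; K⁺ is the bare [Ar] core.
Breaking into a closed-shell core is much more expensive than removing a leftover valence electron — K has the largest IE_2 here.
Valence configurations: Al⁺ [Ne]3s², Cl⁺ [Ne]3s²3p⁴, Si⁺ [Ne]3s²3p¹.
Si⁺ loses a lone 3p electron whereas Al⁺ must break into a filled 3s² pair, so IE_2(Al) > IE_2(Si) even though Si has the higher nuclear charge.
Tabulated IE_2 (kJ/mol): Al 1817, Cl 2298, Si 1577, K 3052.
Overall IE_2 order: Si < Al < Cl < K.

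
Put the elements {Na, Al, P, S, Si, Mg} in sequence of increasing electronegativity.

Na < Mg < Al < Si < P < S

Atoms toward the upper right of the periodic table pull bonding electrons most strongly.
All lie in period 3, so electronegativity increases left to right.
So from lowest to highest: Na < Mg < Al < Si < P < S.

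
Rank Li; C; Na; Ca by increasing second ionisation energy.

IE_2 is the cost of taking one more electron from the +1 cation: Li⁺ is the bare [He] core; C⁺ still has 3 valence electrons; Na⁺ is the bare [Ne] core; Ca⁺ still has 1 valence electron.
Breaking into a closed-shell core is much more expensive than removing a leftover valence electron — Na and Li have the largest IE_2 here.
Valence configurations: C⁺ [He]2s²2p¹, Ca⁺ [Ar]4s¹.
Tabulated IE_2 (kJ/mol): Li 7298, C 2353, Na 4562, Ca 1145.
Overall IE_2 order: Ca < C < Na < Li.

Ca < C < Na < Li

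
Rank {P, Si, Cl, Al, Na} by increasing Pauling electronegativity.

Na, Al, Si, P, Cl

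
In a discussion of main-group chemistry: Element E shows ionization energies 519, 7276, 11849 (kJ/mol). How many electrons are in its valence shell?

1

Look for the largest jump between consecutive ionization energies: IE2/IE1 ≈ 14.0, far larger than any earlier ratio.
That jump marks the point where a core electron is being removed. So the atom has 1 valence electron.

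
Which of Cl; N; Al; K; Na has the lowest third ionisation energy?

Al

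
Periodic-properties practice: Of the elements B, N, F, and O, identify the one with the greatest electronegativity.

F

B is in period 2, group 13; N is in period 2, group 15; O is in period 2, group 16; F is in period 2, group 17.
Smaller atoms with higher effective nuclear charge are more electronegative.
All lie in period 2, so electronegativity increases left to right.
The greatest electronegativity among these belongs to F.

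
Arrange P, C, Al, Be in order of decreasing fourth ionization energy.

IE_4 is the cost of taking one more electron from the +3 cation: P³⁺ still has 2 valence electrons; C³⁺ still has 1 valence electron; Al³⁺ is the bare [Ne] core; Be³⁺ is already 1 electron into the core.
Pulling an electron out of a noble-gas core costs far more than removing a remaining valence electron, so Al and Be sit at the high end of IE_4.
Valence configurations: P³⁺ [Ne]3s², C³⁺ [He]2s¹.
Tabulated IE_4 (kJ/mol): P 4964, C 6223, Al 11577, Be 21007.
So the fourth ionization energies run P < C < Al < Be.

Be > Al > C > P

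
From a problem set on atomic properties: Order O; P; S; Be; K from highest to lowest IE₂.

The second ionization energy removes an electron from the +1 ion. For each element: O⁺ still has 5 valence electrons; P⁺ still has 4 valence electrons; S⁺ still has 5 valence electrons; Be⁺ still has 1 valence electron; K⁺ is the bare [Ar] core.
Usually core removal costs more than valence removal, but here the competition is close: a tightly held n=2 valence electron can cost more to remove than an n=3 core electron, so the actual values have to decide it.
Valence configurations: O⁺ [He]2s²2p³, P⁺ [Ne]3s²3p², S⁺ [Ne]3s²3p³, Be⁺ [He]2s¹.
The numbers (kJ/mol): O 3388, P 1907, S 2252, Be 1757, K 3052.
Putting it together, IE_2: Be < P < S < K < O.

O > K > S > P > Be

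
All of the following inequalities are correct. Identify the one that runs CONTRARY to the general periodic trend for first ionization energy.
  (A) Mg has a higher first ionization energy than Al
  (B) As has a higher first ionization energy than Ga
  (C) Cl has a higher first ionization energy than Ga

(A)

The general trend: first ionization energy increases across a period and decreases down a group.
(A) Mg (period 3, group 2) vs Al (period 3, group 13): the stated order contradicts the simple trend.
(B) As (period 4, group 15) vs Ga (period 4, group 13): the stated order agrees with the simple trend.
(C) Cl (period 3, group 17) vs Ga (period 4, group 13): the stated order agrees with the simple trend.
The exception is (A): Al's single 3p electron is easier to remove than one from Mg's filled 3s².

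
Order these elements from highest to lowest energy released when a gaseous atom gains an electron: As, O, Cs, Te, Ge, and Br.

O is in period 2, group 16; Ge is in period 4, group 14; As is in period 4, group 15; Br is in period 4, group 17; Te is in period 5, group 16; Cs is in period 6, group 1.
Electron affinity generally becomes more exothermic across a period toward the halogens and less exothermic down a group.
Here both period and group differ, so the two effects have to be weighed against each other.
As > Cs: both effects reinforce here, so As is clearly the higher of the two.
Ge > As: this pair runs against the simple trend — see the exception note.
O > Ge: relative to Ge, both the across-period and down-group shifts push O's electron affinity up.
Te > O: this pair runs against the simple trend — see the exception note.
Br > Te: relative to Te, both the across-period and down-group shifts push Br's electron affinity up.
Note the exception: Ge has a higher electron affinity than As, contrary to the simple trend — adding an electron to As's half-filled 4p³ is unfavourable, so Ge (4p²) has the more exothermic EA.
Note the exception: Te has a higher electron affinity than O, contrary to the simple trend — O's compact 2p subshell gives strong electron–electron repulsion on the added electron.
Approximate values (kJ/mol): O 141, Ge 119, As 78, Br 325, Te 190, Cs 46.
So from highest to lowest: Br > Te > O > Ge > As > Cs.

Br > Te > O > Ge > As > Cs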